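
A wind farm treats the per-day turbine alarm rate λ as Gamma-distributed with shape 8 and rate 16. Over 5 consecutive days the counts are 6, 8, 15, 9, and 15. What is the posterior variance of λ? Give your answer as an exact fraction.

Total count: 6 + 8 + 15 + 9 + 15 = 53.
Total exposure: 5 days.
Posterior: α' = 8 + 53 = 61, β' = 16 + 5 = 21.
Posterior variance = α'/β'² = 61/441.

61/441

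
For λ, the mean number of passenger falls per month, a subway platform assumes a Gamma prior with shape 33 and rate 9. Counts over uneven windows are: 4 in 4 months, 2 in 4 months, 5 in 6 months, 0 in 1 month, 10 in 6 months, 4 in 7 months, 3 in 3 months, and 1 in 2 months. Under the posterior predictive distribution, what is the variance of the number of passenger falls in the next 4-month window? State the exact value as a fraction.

2852/441

Total count: 4 + 2 + 5 + 0 + 10 + 4 + 3 + 1 = 29.
Total exposure: 4 + 4 + 6 + 1 + 6 + 7 + 3 + 2 = 33 months.
By Gamma–Poisson conjugacy, the posterior is Gamma(α + Σx, β + Σt) = Gamma(33 + 29, 9 + 33) = Gamma(62, 42).
The posterior predictive for a window of length T is Negative Binomial with variance T·α'·(β'+T)/β'² = 4·62·46/1764 = 2852/441.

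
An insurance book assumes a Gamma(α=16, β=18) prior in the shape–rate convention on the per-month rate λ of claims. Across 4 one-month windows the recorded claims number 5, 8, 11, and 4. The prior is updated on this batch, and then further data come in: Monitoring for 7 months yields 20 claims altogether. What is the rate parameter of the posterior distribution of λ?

Total count: 5 + 8 + 11 + 4 = 28.
Total exposure: 4 months.
After the first batch: Gamma(16 + 28, 18 + 4) = Gamma(44, 22).
Total count 20 over total exposure 7 months.
After the second batch: Gamma(44 + 20, 22 + 7) = Gamma(64, 29).

29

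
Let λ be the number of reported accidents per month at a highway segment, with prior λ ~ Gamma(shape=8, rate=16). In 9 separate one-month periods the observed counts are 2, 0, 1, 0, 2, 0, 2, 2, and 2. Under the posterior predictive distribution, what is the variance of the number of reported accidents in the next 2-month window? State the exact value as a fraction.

1026/625

Total count: 2 + 0 + 1 + 0 + 2 + 0 + 2 + 2 + 2 = 11.
Total exposure: 9 months.
The Gamma prior is conjugate for the Poisson rate, so λ | data ~ Gamma(8+11, 16+9) = Gamma(19, 25).
The posterior predictive for a window of length T is Negative Binomial with variance T·α'·(β'+T)/β'² = 2·19·27/625 = 1026/625.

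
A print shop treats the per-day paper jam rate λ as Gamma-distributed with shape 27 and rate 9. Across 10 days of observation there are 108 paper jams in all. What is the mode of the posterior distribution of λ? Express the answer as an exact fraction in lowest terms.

134/19

Total count 108 over total exposure 10 days.
Posterior: α' = 27 + 108 = 135, β' = 9 + 10 = 19.
Posterior mode = (α'−1)/β' = 134/19.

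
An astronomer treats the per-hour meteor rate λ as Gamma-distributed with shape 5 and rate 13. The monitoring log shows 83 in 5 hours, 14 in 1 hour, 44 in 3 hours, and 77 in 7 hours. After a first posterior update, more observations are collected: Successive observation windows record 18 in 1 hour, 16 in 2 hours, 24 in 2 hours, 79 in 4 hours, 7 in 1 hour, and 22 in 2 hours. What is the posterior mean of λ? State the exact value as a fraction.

389/41

Total count: 83 + 14 + 44 + 77 = 218.
Total exposure: 5 + 1 + 3 + 7 = 16 hours.
After the first batch: Gamma(5 + 218, 13 + 16) = Gamma(223, 29).
Total count: 18 + 16 + 24 + 79 + 7 + 22 = 166.
Total exposure: 1 + 2 + 2 + 4 + 1 + 2 = 12 hours.
After the second batch: Gamma(223 + 166, 29 + 12) = Gamma(389, 41).
Posterior mean = α'/β' = 389/41.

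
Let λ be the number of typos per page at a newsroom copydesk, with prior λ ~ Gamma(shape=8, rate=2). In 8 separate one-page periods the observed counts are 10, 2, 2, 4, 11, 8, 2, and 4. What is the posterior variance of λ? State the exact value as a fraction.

Total count: 10 + 2 + 2 + 4 + 11 + 8 + 2 + 4 = 43.
Total exposure: 8 pages.
Gamma(α, β) with Poisson data over total exposure Σt gives posterior Gamma(α+Σx, β+Σt) = Gamma(51, 10).
Posterior variance = α'/β'² = 51/100.

51/100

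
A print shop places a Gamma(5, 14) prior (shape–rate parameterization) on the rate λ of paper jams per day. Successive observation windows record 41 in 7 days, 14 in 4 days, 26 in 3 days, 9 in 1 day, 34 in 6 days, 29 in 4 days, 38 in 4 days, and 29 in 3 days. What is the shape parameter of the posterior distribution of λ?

225

Total count: 41 + 14 + 26 + 9 + 34 + 29 + 38 + 29 = 220.
Total exposure: 7 + 4 + 3 + 1 + 6 + 4 + 4 + 3 = 32 days.
Conjugate update: add total count to the shape and total exposure to the rate, giving Gamma(225, 46).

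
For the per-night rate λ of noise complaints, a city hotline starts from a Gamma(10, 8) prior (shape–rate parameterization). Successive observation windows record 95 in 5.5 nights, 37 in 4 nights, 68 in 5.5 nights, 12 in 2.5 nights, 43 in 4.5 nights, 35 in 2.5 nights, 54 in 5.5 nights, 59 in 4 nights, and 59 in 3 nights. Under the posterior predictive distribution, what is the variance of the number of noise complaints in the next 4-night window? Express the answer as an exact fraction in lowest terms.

92512/2025

Total count: 95 + 37 + 68 + 12 + 43 + 35 + 54 + 59 + 59 = 462.
Total exposure: 5.5 + 4 + 5.5 + 2.5 + 4.5 + 2.5 + 5.5 + 4 + 3 = 37 nights.
Posterior: α' = 10 + 462 = 472, β' = 8 + 37 = 45.
The posterior predictive for a window of length T is Negative Binomial with variance T·α'·(β'+T)/β'² = 4·472·49/2025 = 92512/2025.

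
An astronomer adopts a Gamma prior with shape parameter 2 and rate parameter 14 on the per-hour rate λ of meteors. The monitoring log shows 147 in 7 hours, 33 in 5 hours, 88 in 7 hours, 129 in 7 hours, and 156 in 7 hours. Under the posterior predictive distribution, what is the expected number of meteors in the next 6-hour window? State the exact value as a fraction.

Total count: 147 + 33 + 88 + 129 + 156 = 553.
Total exposure: 7 + 5 + 7 + 7 + 7 = 33 hours.
By Gamma–Poisson conjugacy, the posterior is Gamma(α + Σx, β + Σt) = Gamma(2 + 553, 14 + 33) = Gamma(555, 47).
Predictive mean over a 6-hour window = T·E[λ|data] = 6·555/47 = 3330/47.

3330/47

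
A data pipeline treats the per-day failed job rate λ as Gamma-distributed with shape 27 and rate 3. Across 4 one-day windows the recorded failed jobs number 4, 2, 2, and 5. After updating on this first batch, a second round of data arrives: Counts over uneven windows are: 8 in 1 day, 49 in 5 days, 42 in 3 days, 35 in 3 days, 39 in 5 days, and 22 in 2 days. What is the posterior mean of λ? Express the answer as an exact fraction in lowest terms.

Total count: 4 + 2 + 2 + 5 = 13.
Total exposure: 4 days.
After the first batch: Gamma(27 + 13, 3 + 4) = Gamma(40, 7).
Total count: 8 + 49 + 42 + 35 + 39 + 22 = 195.
Total exposure: 1 + 5 + 3 + 3 + 5 + 2 = 19 days.
After the second batch: Gamma(40 + 195, 7 + 19) = Gamma(235, 26).
Posterior mean = α'/β' = 235/26.

235/26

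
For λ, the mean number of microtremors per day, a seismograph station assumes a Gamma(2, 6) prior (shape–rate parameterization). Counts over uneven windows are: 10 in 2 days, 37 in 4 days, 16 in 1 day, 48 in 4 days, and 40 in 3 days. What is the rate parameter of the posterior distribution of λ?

20

Total count: 10 + 37 + 16 + 48 + 40 = 151.
Total exposure: 2 + 4 + 1 + 4 + 3 = 14 days.
By Gamma–Poisson conjugacy, the posterior is Gamma(α + Σx, β + Σt) = Gamma(2 + 151, 6 + 14) = Gamma(153, 20).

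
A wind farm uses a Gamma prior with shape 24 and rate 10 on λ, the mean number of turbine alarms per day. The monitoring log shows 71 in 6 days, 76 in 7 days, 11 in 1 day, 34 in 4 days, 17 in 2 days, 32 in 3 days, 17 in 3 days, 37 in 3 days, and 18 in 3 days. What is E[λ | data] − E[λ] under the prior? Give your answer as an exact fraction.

1181/210

Total count: 71 + 76 + 11 + 34 + 17 + 32 + 17 + 37 + 18 = 313.
Total exposure: 6 + 7 + 1 + 4 + 2 + 3 + 3 + 3 + 3 = 32 days.
Conjugate update: add total count to the shape and total exposure to the rate, giving Gamma(337, 42).
Posterior mean = 337/42 = 337/42; prior mean = 24/10 = 12/5. Difference = 337/42 − 12/5 = 1181/210.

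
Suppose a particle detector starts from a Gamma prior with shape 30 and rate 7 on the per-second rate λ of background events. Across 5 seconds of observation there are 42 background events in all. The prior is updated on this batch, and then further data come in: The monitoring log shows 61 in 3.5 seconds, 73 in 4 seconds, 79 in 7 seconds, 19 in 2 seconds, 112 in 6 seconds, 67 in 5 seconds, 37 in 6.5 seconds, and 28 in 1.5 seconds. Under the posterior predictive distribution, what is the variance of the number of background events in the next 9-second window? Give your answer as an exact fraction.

Total count 42 over total exposure 5 seconds.
After the first batch: Gamma(30 + 42, 7 + 5) = Gamma(72, 12).
Total count: 61 + 73 + 79 + 19 + 112 + 67 + 37 + 28 = 476.
Total exposure: 3.5 + 4 + 7 + 2 + 6 + 5 + 6.5 + 1.5 = 35.5 seconds.
After the second batch: Gamma(72 + 476, 12 + 35.5) = Gamma(548, 95/2).
The posterior predictive for a window of length T is Negative Binomial with variance T·α'·(β'+T)/β'² = 9·548·(113/2)/(9025/4) = 1114632/9025.

1114632/9025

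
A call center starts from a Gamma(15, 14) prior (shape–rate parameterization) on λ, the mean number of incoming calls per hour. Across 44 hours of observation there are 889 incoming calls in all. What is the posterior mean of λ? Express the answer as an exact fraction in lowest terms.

Total count 889 over total exposure 44 hours.
Conjugate update: add total count to the shape and total exposure to the rate, giving Gamma(904, 58).
Posterior mean = α'/β' = 904/58 = 452/29.

452/29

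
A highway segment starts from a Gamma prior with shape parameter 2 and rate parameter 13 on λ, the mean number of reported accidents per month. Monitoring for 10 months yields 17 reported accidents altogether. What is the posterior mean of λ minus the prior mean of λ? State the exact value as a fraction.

201/299

Total count 17 over total exposure 10 months.
Conjugate update: add total count to the shape and total exposure to the rate, giving Gamma(19, 23).
Posterior mean = 19/23 = 19/23; prior mean = 2/13 = 2/13. Difference = 19/23 − 2/13 = 201/299.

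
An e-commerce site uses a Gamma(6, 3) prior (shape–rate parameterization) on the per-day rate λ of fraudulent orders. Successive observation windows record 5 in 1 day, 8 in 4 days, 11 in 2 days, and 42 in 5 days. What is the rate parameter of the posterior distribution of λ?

15

Total count: 5 + 8 + 11 + 42 = 66.
Total exposure: 1 + 4 + 2 + 5 = 12 days.
By Gamma–Poisson conjugacy, the posterior is Gamma(α + Σx, β + Σt) = Gamma(6 + 66, 3 + 12) = Gamma(72, 15).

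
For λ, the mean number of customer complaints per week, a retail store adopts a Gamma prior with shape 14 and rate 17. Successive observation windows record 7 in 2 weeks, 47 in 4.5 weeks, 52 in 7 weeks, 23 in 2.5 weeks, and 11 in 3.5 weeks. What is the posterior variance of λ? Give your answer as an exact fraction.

Total count: 7 + 47 + 52 + 23 + 11 = 140.
Total exposure: 2 + 4.5 + 7 + 2.5 + 3.5 = 19.5 weeks.
By Gamma–Poisson conjugacy, the posterior is Gamma(α + Σx, β + Σt) = Gamma(14 + 140, 17 + 19.5) = Gamma(154, 73/2).
Posterior variance = α'/β'² = 154/(5329/4) = 616/5329.

616/5329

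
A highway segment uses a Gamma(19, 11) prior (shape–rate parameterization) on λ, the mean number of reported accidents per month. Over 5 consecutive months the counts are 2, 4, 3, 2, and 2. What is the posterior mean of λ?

2

Total count: 2 + 4 + 3 + 2 + 2 = 13.
Total exposure: 5 months.
Gamma(α, β) with Poisson data over total exposure Σt gives posterior Gamma(α+Σx, β+Σt) = Gamma(32, 16).
Posterior mean = α'/β' = 32/16 = 2.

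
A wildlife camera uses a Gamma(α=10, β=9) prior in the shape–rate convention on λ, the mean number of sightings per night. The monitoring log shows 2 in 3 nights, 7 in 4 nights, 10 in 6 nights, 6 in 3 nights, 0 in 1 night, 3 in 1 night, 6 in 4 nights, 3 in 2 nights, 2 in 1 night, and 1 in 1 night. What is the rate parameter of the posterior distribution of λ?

35

Total count: 2 + 7 + 10 + 6 + 0 + 3 + 6 + 3 + 2 + 1 = 40.
Total exposure: 3 + 4 + 6 + 3 + 1 + 1 + 4 + 2 + 1 + 1 = 26 nights.
Conjugate update: add total count to the shape and total exposure to the rate, giving Gamma(50, 35).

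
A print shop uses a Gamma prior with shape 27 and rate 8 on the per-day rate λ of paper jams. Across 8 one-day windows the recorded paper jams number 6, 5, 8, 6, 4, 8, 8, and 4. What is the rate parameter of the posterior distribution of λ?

Total count: 6 + 5 + 8 + 6 + 4 + 8 + 8 + 4 = 49.
Total exposure: 8 days.
By Gamma–Poisson conjugacy, the posterior is Gamma(α + Σx, β + Σt) = Gamma(27 + 49, 8 + 8) = Gamma(76, 16).

16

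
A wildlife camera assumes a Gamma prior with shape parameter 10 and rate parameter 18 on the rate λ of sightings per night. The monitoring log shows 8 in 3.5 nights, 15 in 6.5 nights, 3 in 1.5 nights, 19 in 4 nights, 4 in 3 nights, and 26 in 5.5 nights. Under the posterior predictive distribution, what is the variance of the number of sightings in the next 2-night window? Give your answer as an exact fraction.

Total count: 8 + 15 + 3 + 19 + 4 + 26 = 75.
Total exposure: 3.5 + 6.5 + 1.5 + 4 + 3 + 5.5 = 24 nights.
Conjugate update: add total count to the shape and total exposure to the rate, giving Gamma(85, 42).
The posterior predictive for a window of length T is Negative Binomial with variance T·α'·(β'+T)/β'² = 2·85·44/1764 = 1870/441.

1870/441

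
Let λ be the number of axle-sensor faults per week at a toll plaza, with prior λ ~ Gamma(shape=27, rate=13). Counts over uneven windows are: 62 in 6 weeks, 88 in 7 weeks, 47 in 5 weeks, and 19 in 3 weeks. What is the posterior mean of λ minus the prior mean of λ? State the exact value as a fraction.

Total count: 62 + 88 + 47 + 19 = 216.
Total exposure: 6 + 7 + 5 + 3 = 21 weeks.
The Gamma prior is conjugate for the Poisson rate, so λ | data ~ Gamma(27+216, 13+21) = Gamma(243, 34).
Posterior mean = 243/34 = 243/34; prior mean = 27/13 = 27/13. Difference = 243/34 − 27/13 = 2241/442.

2241/442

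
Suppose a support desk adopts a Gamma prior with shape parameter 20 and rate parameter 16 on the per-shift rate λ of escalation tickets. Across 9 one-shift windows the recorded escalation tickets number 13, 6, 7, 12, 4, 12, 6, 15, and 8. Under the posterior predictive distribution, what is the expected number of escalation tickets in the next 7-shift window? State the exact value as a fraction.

Total count: 13 + 6 + 7 + 12 + 4 + 12 + 6 + 15 + 8 = 83.
Total exposure: 9 shifts.
By Gamma–Poisson conjugacy, the posterior is Gamma(α + Σx, β + Σt) = Gamma(20 + 83, 16 + 9) = Gamma(103, 25).
Predictive mean over a 7-shift window = T·E[λ|data] = 7·103/25 = 721/25.

721/25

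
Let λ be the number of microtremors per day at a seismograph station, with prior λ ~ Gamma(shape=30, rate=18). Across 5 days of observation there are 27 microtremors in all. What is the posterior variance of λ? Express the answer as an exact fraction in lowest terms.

57/529

Total count 27 over total exposure 5 days.
Gamma(α, β) with Poisson data over total exposure Σt gives posterior Gamma(α+Σx, β+Σt) = Gamma(57, 23).
Posterior variance = α'/β'² = 57/529.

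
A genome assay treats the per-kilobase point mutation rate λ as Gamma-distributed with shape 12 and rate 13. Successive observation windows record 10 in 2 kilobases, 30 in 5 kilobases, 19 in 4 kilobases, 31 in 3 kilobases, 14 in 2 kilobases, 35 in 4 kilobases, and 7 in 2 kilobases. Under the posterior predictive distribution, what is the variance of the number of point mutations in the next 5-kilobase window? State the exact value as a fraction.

Total count: 10 + 30 + 19 + 31 + 14 + 35 + 7 = 146.
Total exposure: 2 + 5 + 4 + 3 + 2 + 4 + 2 = 22 kilobases.
The Gamma prior is conjugate for the Poisson rate, so λ | data ~ Gamma(12+146, 13+22) = Gamma(158, 35).
The posterior predictive for a window of length T is Negative Binomial with variance T·α'·(β'+T)/β'² = 5·158·40/1225 = 1264/49.

1264/49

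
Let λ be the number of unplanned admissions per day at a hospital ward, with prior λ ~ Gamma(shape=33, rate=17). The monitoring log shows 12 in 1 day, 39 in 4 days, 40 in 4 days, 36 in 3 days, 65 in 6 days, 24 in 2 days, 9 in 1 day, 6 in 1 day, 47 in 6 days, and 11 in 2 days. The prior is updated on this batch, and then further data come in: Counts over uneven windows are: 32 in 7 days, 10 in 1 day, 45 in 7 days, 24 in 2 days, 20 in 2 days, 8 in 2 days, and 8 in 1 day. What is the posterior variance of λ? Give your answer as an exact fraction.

469/4761

Total count: 12 + 39 + 40 + 36 + 65 + 24 + 9 + 6 + 47 + 11 = 289.
Total exposure: 1 + 4 + 4 + 3 + 6 + 2 + 1 + 1 + 6 + 2 = 30 days.
After the first batch: Gamma(33 + 289, 17 + 30) = Gamma(322, 47).
Total count: 32 + 10 + 45 + 24 + 20 + 8 + 8 = 147.
Total exposure: 7 + 1 + 7 + 2 + 2 + 2 + 1 = 22 days.
After the second batch: Gamma(322 + 147, 47 + 22) = Gamma(469, 69).
Posterior variance = α'/β'² = 469/4761.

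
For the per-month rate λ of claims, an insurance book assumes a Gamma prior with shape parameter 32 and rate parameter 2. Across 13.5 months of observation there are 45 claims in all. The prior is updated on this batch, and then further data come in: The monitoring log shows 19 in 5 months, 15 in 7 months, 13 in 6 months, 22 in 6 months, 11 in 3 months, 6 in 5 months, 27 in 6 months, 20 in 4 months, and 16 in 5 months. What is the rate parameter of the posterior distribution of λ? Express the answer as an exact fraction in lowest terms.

Total count 45 over total exposure 13.5 months.
After the first batch: Gamma(32 + 45, 2 + 13.5) = Gamma(77, 31/2).
Total count: 19 + 15 + 13 + 22 + 11 + 6 + 27 + 20 + 16 = 149.
Total exposure: 5 + 7 + 6 + 6 + 3 + 5 + 6 + 4 + 5 = 47 months.
After the second batch: Gamma(77 + 149, 31/2 + 47) = Gamma(226, 125/2).

125/2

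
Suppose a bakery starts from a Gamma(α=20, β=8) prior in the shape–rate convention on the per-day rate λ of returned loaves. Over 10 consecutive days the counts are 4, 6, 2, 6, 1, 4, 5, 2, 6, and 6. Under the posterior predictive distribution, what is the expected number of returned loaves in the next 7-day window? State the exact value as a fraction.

Total count: 4 + 6 + 2 + 6 + 1 + 4 + 5 + 2 + 6 + 6 = 42.
Total exposure: 10 days.
The Gamma prior is conjugate for the Poisson rate, so λ | data ~ Gamma(20+42, 8+10) = Gamma(62, 18).
Predictive mean over a 7-day window = T·E[λ|data] = 7·62/18 = 217/9.

217/9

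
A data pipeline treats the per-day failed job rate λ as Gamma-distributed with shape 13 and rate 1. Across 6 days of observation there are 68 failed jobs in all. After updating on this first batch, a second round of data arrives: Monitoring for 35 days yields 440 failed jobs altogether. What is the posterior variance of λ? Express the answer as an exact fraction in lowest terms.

521/1764

Total count 68 over total exposure 6 days.
After the first batch: Gamma(13 + 68, 1 + 6) = Gamma(81, 7).
Total count 440 over total exposure 35 days.
After the second batch: Gamma(81 + 440, 7 + 35) = Gamma(521, 42).
Posterior variance = α'/β'² = 521/1764.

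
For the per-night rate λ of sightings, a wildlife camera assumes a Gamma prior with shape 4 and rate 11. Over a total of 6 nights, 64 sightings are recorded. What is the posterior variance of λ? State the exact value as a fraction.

Total count 64 over total exposure 6 nights.
Posterior: α' = 4 + 64 = 68, β' = 11 + 6 = 17.
Posterior variance = α'/β'² = 68/289 = 4/17.

4/17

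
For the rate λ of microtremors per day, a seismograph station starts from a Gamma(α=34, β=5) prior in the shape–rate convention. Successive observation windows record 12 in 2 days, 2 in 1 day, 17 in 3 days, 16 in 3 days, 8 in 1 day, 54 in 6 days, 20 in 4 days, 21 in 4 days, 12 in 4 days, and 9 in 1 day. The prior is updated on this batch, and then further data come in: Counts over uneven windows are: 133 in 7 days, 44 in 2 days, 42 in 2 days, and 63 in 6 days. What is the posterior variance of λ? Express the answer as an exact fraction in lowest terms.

Total count: 12 + 2 + 17 + 16 + 8 + 54 + 20 + 21 + 12 + 9 = 171.
Total exposure: 2 + 1 + 3 + 3 + 1 + 6 + 4 + 4 + 4 + 1 = 29 days.
After the first batch: Gamma(34 + 171, 5 + 29) = Gamma(205, 34).
Total count: 133 + 44 + 42 + 63 = 282.
Total exposure: 7 + 2 + 2 + 6 = 17 days.
After the second batch: Gamma(205 + 282, 34 + 17) = Gamma(487, 51).
Posterior variance = α'/β'² = 487/2601.

487/2601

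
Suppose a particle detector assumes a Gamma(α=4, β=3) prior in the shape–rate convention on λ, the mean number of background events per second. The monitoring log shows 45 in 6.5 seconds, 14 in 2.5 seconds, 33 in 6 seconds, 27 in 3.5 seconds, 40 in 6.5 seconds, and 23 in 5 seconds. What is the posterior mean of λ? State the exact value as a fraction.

Total count: 45 + 14 + 33 + 27 + 40 + 23 = 182.
Total exposure: 6.5 + 2.5 + 6 + 3.5 + 6.5 + 5 = 30 seconds.
The Gamma prior is conjugate for the Poisson rate, so λ | data ~ Gamma(4+182, 3+30) = Gamma(186, 33).
Posterior mean = α'/β' = 186/33 = 62/11.

62/11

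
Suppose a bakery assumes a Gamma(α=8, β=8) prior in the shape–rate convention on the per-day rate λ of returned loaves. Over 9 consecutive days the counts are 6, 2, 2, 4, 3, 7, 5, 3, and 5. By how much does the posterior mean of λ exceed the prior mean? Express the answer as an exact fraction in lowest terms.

28/17

Total count: 6 + 2 + 2 + 4 + 3 + 7 + 5 + 3 + 5 = 37.
Total exposure: 9 days.
Posterior: α' = 8 + 37 = 45, β' = 8 + 9 = 17.
Posterior mean = 45/17 = 45/17; prior mean = 8/8 = 1. Difference = 45/17 − 1 = 28/17.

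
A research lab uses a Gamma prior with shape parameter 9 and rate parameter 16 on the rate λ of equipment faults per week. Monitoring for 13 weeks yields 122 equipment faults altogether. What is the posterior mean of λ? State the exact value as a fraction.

Total count 122 over total exposure 13 weeks.
Posterior: α' = 9 + 122 = 131, β' = 16 + 13 = 29.
Posterior mean = α'/β' = 131/29.

131/29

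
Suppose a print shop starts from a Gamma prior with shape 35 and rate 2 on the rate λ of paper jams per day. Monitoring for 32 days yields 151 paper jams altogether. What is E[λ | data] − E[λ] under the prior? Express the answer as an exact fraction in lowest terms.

-409/34

Total count 151 over total exposure 32 days.
The Gamma prior is conjugate for the Poisson rate, so λ | data ~ Gamma(35+151, 2+32) = Gamma(186, 34).
Posterior mean = 186/34 = 93/17; prior mean = 35/2 = 35/2. Difference = 93/17 − 35/2 = -409/34.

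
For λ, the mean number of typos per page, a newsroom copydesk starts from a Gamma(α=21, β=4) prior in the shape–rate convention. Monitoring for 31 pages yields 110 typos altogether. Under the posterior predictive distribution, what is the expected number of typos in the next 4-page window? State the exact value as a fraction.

524/35

Total count 110 over total exposure 31 pages.
Posterior: α' = 21 + 110 = 131, β' = 4 + 31 = 35.
Predictive mean over a 4-page window = T·E[λ|data] = 4·131/35 = 524/35.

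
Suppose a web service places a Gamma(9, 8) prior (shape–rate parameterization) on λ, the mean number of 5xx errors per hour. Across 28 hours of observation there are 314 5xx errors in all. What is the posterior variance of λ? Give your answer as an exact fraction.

323/1296

Total count 314 over total exposure 28 hours.
Conjugate update: add total count to the shape and total exposure to the rate, giving Gamma(323, 36).
Posterior variance = α'/β'² = 323/1296.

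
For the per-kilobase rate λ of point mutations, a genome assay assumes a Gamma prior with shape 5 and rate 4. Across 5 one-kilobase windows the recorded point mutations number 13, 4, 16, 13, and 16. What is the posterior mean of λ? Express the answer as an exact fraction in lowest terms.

67/9

Total count: 13 + 4 + 16 + 13 + 16 = 62.
Total exposure: 5 kilobases.
Posterior: α' = 5 + 62 = 67, β' = 4 + 5 = 9.
Posterior mean = α'/β' = 67/9.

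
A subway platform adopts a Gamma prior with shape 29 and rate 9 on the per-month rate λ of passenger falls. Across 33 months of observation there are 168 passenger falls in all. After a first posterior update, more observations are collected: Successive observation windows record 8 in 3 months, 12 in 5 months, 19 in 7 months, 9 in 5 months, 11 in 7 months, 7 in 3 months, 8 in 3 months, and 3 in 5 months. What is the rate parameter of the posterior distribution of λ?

Total count 168 over total exposure 33 months.
After the first batch: Gamma(29 + 168, 9 + 33) = Gamma(197, 42).
Total count: 8 + 12 + 19 + 9 + 11 + 7 + 8 + 3 = 77.
Total exposure: 3 + 5 + 7 + 5 + 7 + 3 + 3 + 5 = 38 months.
After the second batch: Gamma(197 + 77, 42 + 38) = Gamma(274, 80).

80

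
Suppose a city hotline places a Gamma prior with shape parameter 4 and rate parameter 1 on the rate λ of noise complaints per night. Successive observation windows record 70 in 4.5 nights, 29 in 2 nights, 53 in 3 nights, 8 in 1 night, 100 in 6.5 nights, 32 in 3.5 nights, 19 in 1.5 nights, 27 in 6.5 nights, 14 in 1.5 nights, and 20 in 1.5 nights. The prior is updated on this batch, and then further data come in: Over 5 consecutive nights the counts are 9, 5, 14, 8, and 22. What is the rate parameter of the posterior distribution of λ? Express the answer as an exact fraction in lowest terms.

75/2

Total count: 70 + 29 + 53 + 8 + 100 + 32 + 19 + 27 + 14 + 20 = 372.
Total exposure: 4.5 + 2 + 3 + 1 + 6.5 + 3.5 + 1.5 + 6.5 + 1.5 + 1.5 = 31.5 nights.
After the first batch: Gamma(4 + 372, 1 + 31.5) = Gamma(376, 65/2).
Total count: 9 + 5 + 14 + 8 + 22 = 58.
Total exposure: 5 nights.
After the second batch: Gamma(376 + 58, 65/2 + 5) = Gamma(434, 75/2).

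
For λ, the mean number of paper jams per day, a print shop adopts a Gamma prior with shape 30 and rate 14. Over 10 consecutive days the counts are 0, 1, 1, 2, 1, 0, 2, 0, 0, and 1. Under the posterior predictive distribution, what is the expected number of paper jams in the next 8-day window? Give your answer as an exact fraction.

Total count: 0 + 1 + 1 + 2 + 1 + 0 + 2 + 0 + 0 + 1 = 8.
Total exposure: 10 days.
Gamma(α, β) with Poisson data over total exposure Σt gives posterior Gamma(α+Σx, β+Σt) = Gamma(38, 24).
Predictive mean over an 8-day window = T·E[λ|data] = 8·38/24 = 38/3.

38/3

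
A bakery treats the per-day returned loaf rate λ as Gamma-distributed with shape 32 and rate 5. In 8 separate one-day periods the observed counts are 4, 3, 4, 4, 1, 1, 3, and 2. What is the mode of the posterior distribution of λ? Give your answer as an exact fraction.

53/13

Total count: 4 + 3 + 4 + 4 + 1 + 1 + 3 + 2 = 22.
Total exposure: 8 days.
The Gamma prior is conjugate for the Poisson rate, so λ | data ~ Gamma(32+22, 5+8) = Gamma(54, 13).
Posterior mode = (α'−1)/β' = 53/13.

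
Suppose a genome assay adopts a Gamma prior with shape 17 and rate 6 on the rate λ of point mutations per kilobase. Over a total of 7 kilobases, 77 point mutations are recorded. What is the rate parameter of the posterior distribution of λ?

Total count 77 over total exposure 7 kilobases.
Gamma(α, β) with Poisson data over total exposure Σt gives posterior Gamma(α+Σx, β+Σt) = Gamma(94, 13).

13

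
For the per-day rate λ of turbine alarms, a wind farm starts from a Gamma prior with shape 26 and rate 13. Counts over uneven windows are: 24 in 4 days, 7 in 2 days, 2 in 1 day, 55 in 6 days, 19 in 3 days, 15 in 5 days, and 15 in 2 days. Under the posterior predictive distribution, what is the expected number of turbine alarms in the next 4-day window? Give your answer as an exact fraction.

Total count: 24 + 7 + 2 + 55 + 19 + 15 + 15 = 137.
Total exposure: 4 + 2 + 1 + 6 + 3 + 5 + 2 = 23 days.
Conjugate update: add total count to the shape and total exposure to the rate, giving Gamma(163, 36).
Predictive mean over a 4-day window = T·E[λ|data] = 4·163/36 = 163/9.

163/9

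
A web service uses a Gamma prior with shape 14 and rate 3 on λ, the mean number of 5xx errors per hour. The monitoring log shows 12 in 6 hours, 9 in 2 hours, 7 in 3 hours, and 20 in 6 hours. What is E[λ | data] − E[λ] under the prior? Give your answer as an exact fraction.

-47/30

Total count: 12 + 9 + 7 + 20 = 48.
Total exposure: 6 + 2 + 3 + 6 = 17 hours.
The Gamma prior is conjugate for the Poisson rate, so λ | data ~ Gamma(14+48, 3+17) = Gamma(62, 20).
Posterior mean = 62/20 = 31/10; prior mean = 14/3 = 14/3. Difference = 31/10 − 14/3 = -47/30.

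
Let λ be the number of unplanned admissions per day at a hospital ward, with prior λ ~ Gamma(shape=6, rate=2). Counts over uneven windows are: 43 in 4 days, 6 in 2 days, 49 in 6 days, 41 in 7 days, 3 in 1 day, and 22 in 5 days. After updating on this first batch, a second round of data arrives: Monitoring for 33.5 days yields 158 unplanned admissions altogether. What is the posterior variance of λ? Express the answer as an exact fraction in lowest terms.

1312/14641

Total count: 43 + 6 + 49 + 41 + 3 + 22 = 164.
Total exposure: 4 + 2 + 6 + 7 + 1 + 5 = 25 days.
After the first batch: Gamma(6 + 164, 2 + 25) = Gamma(170, 27).
Total count 158 over total exposure 33.5 days.
After the second batch: Gamma(170 + 158, 27 + 33.5) = Gamma(328, 121/2).
Posterior variance = α'/β'² = 328/(14641/4) = 1312/14641.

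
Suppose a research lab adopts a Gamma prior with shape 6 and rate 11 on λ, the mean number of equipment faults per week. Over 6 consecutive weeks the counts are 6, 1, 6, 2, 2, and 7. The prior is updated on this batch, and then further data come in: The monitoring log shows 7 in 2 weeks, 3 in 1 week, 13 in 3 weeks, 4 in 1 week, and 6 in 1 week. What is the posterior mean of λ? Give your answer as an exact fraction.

Total count: 6 + 1 + 6 + 2 + 2 + 7 = 24.
Total exposure: 6 weeks.
After the first batch: Gamma(6 + 24, 11 + 6) = Gamma(30, 17).
Total count: 7 + 3 + 13 + 4 + 6 = 33.
Total exposure: 2 + 1 + 3 + 1 + 1 = 8 weeks.
After the second batch: Gamma(30 + 33, 17 + 8) = Gamma(63, 25).
Posterior mean = α'/β' = 63/25.

63/25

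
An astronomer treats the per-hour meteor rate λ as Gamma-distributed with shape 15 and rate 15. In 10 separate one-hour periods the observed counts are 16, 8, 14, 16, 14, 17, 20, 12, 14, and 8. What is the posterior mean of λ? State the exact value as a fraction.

Total count: 16 + 8 + 14 + 16 + 14 + 17 + 20 + 12 + 14 + 8 = 139.
Total exposure: 10 hours.
By Gamma–Poisson conjugacy, the posterior is Gamma(α + Σx, β + Σt) = Gamma(15 + 139, 15 + 10) = Gamma(154, 25).
Posterior mean = α'/β' = 154/25.

154/25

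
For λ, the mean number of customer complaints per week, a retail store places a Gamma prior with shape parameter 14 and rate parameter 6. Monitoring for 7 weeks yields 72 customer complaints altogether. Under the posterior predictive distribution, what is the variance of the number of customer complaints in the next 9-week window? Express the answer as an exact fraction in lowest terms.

Total count 72 over total exposure 7 weeks.
Posterior: α' = 14 + 72 = 86, β' = 6 + 7 = 13.
The posterior predictive for a window of length T is Negative Binomial with variance T·α'·(β'+T)/β'² = 9·86·22/169 = 17028/169.

17028/169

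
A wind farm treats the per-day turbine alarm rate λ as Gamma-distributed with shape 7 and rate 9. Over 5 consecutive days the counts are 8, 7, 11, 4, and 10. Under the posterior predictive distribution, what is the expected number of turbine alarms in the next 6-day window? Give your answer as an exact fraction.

Total count: 8 + 7 + 11 + 4 + 10 = 40.
Total exposure: 5 days.
By Gamma–Poisson conjugacy, the posterior is Gamma(α + Σx, β + Σt) = Gamma(7 + 40, 9 + 5) = Gamma(47, 14).
Predictive mean over a 6-day window = T·E[λ|data] = 6·47/14 = 141/7.

141/7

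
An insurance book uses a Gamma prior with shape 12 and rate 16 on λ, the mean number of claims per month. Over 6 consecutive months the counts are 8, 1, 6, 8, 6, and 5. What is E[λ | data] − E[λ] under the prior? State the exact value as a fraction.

59/44

Total count: 8 + 1 + 6 + 8 + 6 + 5 = 34.
Total exposure: 6 months.
Conjugate update: add total count to the shape and total exposure to the rate, giving Gamma(46, 22).
Posterior mean = 46/22 = 23/11; prior mean = 12/16 = 3/4. Difference = 23/11 − 3/4 = 59/44.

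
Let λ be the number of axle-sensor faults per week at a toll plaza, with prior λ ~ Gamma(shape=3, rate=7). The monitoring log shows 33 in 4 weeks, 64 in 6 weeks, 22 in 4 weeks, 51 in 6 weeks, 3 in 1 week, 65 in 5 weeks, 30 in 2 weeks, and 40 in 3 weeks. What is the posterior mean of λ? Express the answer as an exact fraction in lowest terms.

311/38

Total count: 33 + 64 + 22 + 51 + 3 + 65 + 30 + 40 = 308.
Total exposure: 4 + 6 + 4 + 6 + 1 + 5 + 2 + 3 = 31 weeks.
Posterior: α' = 3 + 308 = 311, β' = 7 + 31 = 38.
Posterior mean = α'/β' = 311/38.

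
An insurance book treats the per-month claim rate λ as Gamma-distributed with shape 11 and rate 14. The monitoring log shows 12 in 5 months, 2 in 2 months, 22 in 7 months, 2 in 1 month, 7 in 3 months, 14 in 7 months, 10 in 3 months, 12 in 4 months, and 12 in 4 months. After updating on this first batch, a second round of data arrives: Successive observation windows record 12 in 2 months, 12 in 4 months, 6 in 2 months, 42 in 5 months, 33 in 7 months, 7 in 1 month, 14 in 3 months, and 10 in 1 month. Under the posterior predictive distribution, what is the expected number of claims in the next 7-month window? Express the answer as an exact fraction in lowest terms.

112/5

Total count: 12 + 2 + 22 + 2 + 7 + 14 + 10 + 12 + 12 = 93.
Total exposure: 5 + 2 + 7 + 1 + 3 + 7 + 3 + 4 + 4 = 36 months.
After the first batch: Gamma(11 + 93, 14 + 36) = Gamma(104, 50).
Total count: 12 + 12 + 6 + 42 + 33 + 7 + 14 + 10 = 136.
Total exposure: 2 + 4 + 2 + 5 + 7 + 1 + 3 + 1 = 25 months.
After the second batch: Gamma(104 + 136, 50 + 25) = Gamma(240, 75).
Predictive mean over a 7-month window = T·E[λ|data] = 7·240/75 = 112/5.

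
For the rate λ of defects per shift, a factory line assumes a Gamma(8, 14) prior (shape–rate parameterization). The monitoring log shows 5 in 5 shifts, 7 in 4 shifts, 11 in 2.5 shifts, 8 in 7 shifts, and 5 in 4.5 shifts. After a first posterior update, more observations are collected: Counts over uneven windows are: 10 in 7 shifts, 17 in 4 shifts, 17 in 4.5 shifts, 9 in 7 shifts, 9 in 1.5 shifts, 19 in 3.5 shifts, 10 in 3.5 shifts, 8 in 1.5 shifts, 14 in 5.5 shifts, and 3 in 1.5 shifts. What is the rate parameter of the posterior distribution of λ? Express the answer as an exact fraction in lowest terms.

Total count: 5 + 7 + 11 + 8 + 5 = 36.
Total exposure: 5 + 4 + 2.5 + 7 + 4.5 = 23 shifts.
After the first batch: Gamma(8 + 36, 14 + 23) = Gamma(44, 37).
Total count: 10 + 17 + 17 + 9 + 9 + 19 + 10 + 8 + 14 + 3 = 116.
Total exposure: 7 + 4 + 4.5 + 7 + 1.5 + 3.5 + 3.5 + 1.5 + 5.5 + 1.5 = 39.5 shifts.
After the second batch: Gamma(44 + 116, 37 + 39.5) = Gamma(160, 153/2).

153/2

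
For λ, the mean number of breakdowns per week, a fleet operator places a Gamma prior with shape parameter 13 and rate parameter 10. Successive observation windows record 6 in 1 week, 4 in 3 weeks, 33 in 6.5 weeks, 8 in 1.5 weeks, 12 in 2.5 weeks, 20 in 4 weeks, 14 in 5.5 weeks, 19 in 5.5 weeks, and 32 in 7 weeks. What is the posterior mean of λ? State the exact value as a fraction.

322/93

Total count: 6 + 4 + 33 + 8 + 12 + 20 + 14 + 19 + 32 = 148.
Total exposure: 1 + 3 + 6.5 + 1.5 + 2.5 + 4 + 5.5 + 5.5 + 7 = 36.5 weeks.
Posterior: α' = 13 + 148 = 161, β' = 10 + 36.5 = 93/2.
Posterior mean = α'/β' = 161/(93/2) = 322/93.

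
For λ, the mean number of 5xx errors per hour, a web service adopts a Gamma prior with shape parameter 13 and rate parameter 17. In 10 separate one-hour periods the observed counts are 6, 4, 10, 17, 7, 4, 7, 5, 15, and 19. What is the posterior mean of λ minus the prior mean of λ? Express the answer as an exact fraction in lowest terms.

1468/459

Total count: 6 + 4 + 10 + 17 + 7 + 4 + 7 + 5 + 15 + 19 = 94.
Total exposure: 10 hours.
The Gamma prior is conjugate for the Poisson rate, so λ | data ~ Gamma(13+94, 17+10) = Gamma(107, 27).
Posterior mean = 107/27 = 107/27; prior mean = 13/17 = 13/17. Difference = 107/27 − 13/17 = 1468/459.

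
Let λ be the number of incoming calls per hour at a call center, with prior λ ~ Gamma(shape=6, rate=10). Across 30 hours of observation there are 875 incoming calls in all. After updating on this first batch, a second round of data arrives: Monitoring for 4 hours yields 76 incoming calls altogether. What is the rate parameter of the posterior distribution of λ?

44

Total count 875 over total exposure 30 hours.
After the first batch: Gamma(6 + 875, 10 + 30) = Gamma(881, 40).
Total count 76 over total exposure 4 hours.
After the second batch: Gamma(881 + 76, 40 + 4) = Gamma(957, 44).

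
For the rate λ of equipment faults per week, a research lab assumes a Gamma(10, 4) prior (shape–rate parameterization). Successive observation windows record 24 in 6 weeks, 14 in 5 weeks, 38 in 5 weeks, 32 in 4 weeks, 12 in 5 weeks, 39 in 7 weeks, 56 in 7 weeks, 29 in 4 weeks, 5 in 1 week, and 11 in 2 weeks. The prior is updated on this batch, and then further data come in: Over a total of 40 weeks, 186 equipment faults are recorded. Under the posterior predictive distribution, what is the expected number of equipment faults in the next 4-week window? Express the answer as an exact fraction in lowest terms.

Total count: 24 + 14 + 38 + 32 + 12 + 39 + 56 + 29 + 5 + 11 = 260.
Total exposure: 6 + 5 + 5 + 4 + 5 + 7 + 7 + 4 + 1 + 2 = 46 weeks.
After the first batch: Gamma(10 + 260, 4 + 46) = Gamma(270, 50).
Total count 186 over total exposure 40 weeks.
After the second batch: Gamma(270 + 186, 50 + 40) = Gamma(456, 90).
Predictive mean over a 4-week window = T·E[λ|data] = 4·456/90 = 304/15.

304/15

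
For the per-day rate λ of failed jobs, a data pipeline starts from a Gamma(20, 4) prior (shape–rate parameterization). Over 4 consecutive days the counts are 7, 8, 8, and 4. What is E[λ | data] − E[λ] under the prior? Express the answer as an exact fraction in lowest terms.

7/8

Total count: 7 + 8 + 8 + 4 = 27.
Total exposure: 4 days.
Posterior: α' = 20 + 27 = 47, β' = 4 + 4 = 8.
Posterior mean = 47/8 = 47/8; prior mean = 20/4 = 5. Difference = 47/8 − 5 = 7/8.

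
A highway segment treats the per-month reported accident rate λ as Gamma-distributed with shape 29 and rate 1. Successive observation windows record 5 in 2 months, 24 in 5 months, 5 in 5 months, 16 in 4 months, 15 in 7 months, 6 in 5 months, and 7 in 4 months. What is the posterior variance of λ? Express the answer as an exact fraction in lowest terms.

107/1089

Total count: 5 + 24 + 5 + 16 + 15 + 6 + 7 = 78.
Total exposure: 2 + 5 + 5 + 4 + 7 + 5 + 4 = 32 months.
Gamma(α, β) with Poisson data over total exposure Σt gives posterior Gamma(α+Σx, β+Σt) = Gamma(107, 33).
Posterior variance = α'/β'² = 107/1089.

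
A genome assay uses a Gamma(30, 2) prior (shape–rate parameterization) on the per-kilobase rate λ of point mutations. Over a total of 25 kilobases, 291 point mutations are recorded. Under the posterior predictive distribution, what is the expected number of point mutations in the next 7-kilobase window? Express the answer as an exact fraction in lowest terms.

Total count 291 over total exposure 25 kilobases.
Posterior: α' = 30 + 291 = 321, β' = 2 + 25 = 27.
Predictive mean over a 7-kilobase window = T·E[λ|data] = 7·321/27 = 749/9.

749/9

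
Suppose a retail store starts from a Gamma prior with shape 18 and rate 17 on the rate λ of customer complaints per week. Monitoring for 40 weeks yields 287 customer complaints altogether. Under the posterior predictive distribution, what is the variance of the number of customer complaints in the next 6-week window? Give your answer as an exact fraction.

12810/361

Total count 287 over total exposure 40 weeks.
Posterior: α' = 18 + 287 = 305, β' = 17 + 40 = 57.
The posterior predictive for a window of length T is Negative Binomial with variance T·α'·(β'+T)/β'² = 6·305·63/3249 = 12810/361.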